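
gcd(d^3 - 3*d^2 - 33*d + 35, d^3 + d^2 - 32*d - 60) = d + 5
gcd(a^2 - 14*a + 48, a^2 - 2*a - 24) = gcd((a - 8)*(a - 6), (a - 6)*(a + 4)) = a - 6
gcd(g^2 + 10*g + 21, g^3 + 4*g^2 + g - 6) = g + 3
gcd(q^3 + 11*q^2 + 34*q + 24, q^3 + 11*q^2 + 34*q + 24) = q^3 + 11*q^2 + 34*q + 24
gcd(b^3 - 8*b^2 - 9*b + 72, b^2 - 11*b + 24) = b^2 - 11*b + 24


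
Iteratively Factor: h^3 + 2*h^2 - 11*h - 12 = (h + 4)*(h^2 - 2*h - 3) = (h + 1)*(h + 4)*(h - 3)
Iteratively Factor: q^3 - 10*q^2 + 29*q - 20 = (q - 4)*(q^2 - 6*q + 5) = (q - 4)*(q - 1)*(q - 5)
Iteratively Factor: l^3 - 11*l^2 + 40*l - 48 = (l - 4)*(l^2 - 7*l + 12) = (l - 4)*(l - 3)*(l - 4)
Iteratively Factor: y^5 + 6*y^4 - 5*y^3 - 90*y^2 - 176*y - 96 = (y + 3)*(y^4 + 3*y^3 - 14*y^2 - 48*y - 32) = (y + 1)*(y + 3)*(y^3 + 2*y^2 - 16*y - 32) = (y + 1)*(y + 3)*(y + 4)*(y^2 - 2*y - 8) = (y + 1)*(y + 2)*(y + 3)*(y + 4)*(y - 4)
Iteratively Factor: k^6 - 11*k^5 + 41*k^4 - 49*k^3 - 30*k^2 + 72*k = (k - 3)*(k^5 - 8*k^4 + 17*k^3 + 2*k^2 - 24*k) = (k - 4)*(k - 3)*(k^4 - 4*k^3 + k^2 + 6*k) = (k - 4)*(k - 3)*(k - 2)*(k^3 - 2*k^2 - 3*k) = (k - 4)*(k - 3)^2*(k - 2)*(k^2 + k) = k*(k - 4)*(k - 3)^2*(k - 2)*(k + 1)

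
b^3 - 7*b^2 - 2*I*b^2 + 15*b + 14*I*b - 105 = (b - 7)*(b - 5*I)*(b + 3*I)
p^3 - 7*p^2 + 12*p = p*(p - 4)*(p - 3)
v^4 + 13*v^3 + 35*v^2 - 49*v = v*(v - 1)*(v + 7)^2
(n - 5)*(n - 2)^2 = n^3 - 9*n^2 + 24*n - 20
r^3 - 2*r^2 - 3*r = r*(r - 3)*(r + 1)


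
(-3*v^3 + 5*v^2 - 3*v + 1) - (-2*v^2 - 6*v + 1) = -3*v^3 + 7*v^2 + 3*v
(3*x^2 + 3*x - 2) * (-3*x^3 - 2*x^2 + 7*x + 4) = -9*x^5 - 15*x^4 + 21*x^3 + 37*x^2 - 2*x - 8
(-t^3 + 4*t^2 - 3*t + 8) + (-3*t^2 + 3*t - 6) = -t^3 + t^2 + 2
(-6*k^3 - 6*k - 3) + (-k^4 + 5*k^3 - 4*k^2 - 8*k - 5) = -k^4 - k^3 - 4*k^2 - 14*k - 8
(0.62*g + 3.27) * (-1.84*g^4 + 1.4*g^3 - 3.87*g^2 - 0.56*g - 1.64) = -1.1408*g^5 - 5.1488*g^4 + 2.1786*g^3 - 13.0021*g^2 - 2.848*g - 5.3628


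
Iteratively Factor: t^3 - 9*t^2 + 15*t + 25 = (t + 1)*(t^2 - 10*t + 25) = (t - 5)*(t + 1)*(t - 5)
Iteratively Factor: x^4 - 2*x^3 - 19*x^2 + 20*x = (x - 5)*(x^3 + 3*x^2 - 4*x) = x*(x - 5)*(x^2 + 3*x - 4) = x*(x - 5)*(x + 4)*(x - 1)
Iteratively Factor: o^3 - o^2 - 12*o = (o - 4)*(o^2 + 3*o) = (o - 4)*(o + 3)*(o)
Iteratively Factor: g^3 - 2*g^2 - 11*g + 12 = (g - 1)*(g^2 - g - 12) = (g - 4)*(g - 1)*(g + 3)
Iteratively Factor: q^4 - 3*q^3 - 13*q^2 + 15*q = (q + 3)*(q^3 - 6*q^2 + 5*q) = (q - 1)*(q + 3)*(q^2 - 5*q) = (q - 5)*(q - 1)*(q + 3)*(q)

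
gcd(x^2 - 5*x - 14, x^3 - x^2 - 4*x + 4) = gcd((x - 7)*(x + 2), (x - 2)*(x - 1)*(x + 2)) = x + 2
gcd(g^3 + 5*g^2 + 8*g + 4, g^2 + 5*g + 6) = g + 2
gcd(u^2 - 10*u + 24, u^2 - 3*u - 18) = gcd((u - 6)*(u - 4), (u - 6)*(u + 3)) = u - 6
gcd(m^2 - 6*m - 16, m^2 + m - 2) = m + 2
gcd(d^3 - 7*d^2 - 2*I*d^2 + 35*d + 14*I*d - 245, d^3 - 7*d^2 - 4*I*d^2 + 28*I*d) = d - 7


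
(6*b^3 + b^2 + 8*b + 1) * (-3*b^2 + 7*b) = -18*b^5 + 39*b^4 - 17*b^3 + 53*b^2 + 7*b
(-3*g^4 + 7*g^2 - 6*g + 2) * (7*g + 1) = -21*g^5 - 3*g^4 + 49*g^3 - 35*g^2 + 8*g + 2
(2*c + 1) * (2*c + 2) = 4*c^2 + 6*c + 2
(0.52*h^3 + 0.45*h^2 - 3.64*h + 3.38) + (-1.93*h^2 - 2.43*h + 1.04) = 0.52*h^3 - 1.48*h^2 - 6.07*h + 4.42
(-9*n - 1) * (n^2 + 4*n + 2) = -9*n^3 - 37*n^2 - 22*n - 2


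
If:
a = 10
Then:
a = 10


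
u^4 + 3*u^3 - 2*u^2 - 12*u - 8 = (u - 2)*(u + 1)*(u + 2)^2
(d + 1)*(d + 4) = d^2 + 5*d + 4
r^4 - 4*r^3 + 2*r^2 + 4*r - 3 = (r - 3)*(r - 1)^2*(r + 1)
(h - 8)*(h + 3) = h^2 - 5*h - 24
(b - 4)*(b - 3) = b^2 - 7*b + 12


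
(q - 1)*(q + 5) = q^2 + 4*q - 5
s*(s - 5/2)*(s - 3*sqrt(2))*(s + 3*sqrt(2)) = s^4 - 5*s^3/2 - 18*s^2 + 45*s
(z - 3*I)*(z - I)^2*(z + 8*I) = z^4 + 3*I*z^3 + 33*z^2 - 53*I*z - 24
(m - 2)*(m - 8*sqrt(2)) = m^2 - 8*sqrt(2)*m - 2*m + 16*sqrt(2)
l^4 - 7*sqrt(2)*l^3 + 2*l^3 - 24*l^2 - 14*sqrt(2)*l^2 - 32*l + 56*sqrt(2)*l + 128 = (l - 2)*(l + 4)*(l - 8*sqrt(2))*(l + sqrt(2))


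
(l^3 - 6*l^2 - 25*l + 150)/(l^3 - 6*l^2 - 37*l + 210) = (l^2 - l - 30)/(l^2 - l - 42)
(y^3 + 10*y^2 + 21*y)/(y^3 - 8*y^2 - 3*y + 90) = y*(y + 7)/(y^2 - 11*y + 30)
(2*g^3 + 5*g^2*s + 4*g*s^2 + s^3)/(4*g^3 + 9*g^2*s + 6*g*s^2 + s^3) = (2*g + s)/(4*g + s)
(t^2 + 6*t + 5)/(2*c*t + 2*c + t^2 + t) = (t + 5)/(2*c + t)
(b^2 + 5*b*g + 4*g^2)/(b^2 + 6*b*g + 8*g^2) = (b + g)/(b + 2*g)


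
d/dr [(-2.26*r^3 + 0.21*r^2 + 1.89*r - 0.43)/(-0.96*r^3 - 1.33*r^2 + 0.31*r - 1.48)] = (3.2074*r^4 + 2.2276*r^3 + 11.3748*r^2 - 1.7654*r - 2.6639)/(0.9216*r^6 + 2.5536*r^5 + 1.1737*r^4 + 2.017*r^3 + 4.0329*r^2 - 0.9176*r + 2.1904)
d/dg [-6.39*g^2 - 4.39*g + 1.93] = -12.78*g - 4.39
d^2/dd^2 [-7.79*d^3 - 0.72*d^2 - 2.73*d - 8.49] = -46.74*d - 1.44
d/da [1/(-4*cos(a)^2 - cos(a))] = -(sin(a)/cos(a)^2 + 8*tan(a))/(4*cos(a) + 1)^2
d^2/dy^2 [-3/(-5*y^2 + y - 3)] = 6*(-25*y^2 + 5*y + (10*y - 1)^2 - 15)/(5*y^2 - y + 3)^3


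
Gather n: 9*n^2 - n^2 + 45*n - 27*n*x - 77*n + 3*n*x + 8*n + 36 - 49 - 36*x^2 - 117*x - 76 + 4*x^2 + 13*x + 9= 8*n^2 + n*(-24*x - 24) - 32*x^2 - 104*x - 80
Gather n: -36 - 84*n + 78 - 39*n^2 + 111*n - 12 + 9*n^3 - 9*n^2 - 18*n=9*n^3 - 48*n^2 + 9*n + 30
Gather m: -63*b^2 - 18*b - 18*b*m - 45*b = -63*b^2 - 18*b*m - 63*b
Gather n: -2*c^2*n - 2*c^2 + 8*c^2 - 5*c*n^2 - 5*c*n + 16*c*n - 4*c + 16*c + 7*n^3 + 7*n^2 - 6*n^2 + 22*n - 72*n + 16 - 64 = 6*c^2 + 12*c + 7*n^3 + n^2*(1 - 5*c) + n*(-2*c^2 + 11*c - 50) - 48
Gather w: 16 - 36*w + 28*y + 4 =-36*w + 28*y + 20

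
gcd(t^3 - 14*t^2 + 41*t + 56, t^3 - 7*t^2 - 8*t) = t^2 - 7*t - 8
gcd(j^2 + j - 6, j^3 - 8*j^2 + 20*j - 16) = j - 2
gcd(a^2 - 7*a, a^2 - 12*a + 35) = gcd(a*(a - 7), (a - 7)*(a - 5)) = a - 7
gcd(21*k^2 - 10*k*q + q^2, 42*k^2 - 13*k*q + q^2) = -7*k + q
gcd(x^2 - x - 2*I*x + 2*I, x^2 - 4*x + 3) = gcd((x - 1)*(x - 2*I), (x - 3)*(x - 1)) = x - 1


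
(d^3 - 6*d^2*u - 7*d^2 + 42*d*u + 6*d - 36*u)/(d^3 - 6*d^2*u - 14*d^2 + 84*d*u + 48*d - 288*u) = (d - 1)/(d - 8)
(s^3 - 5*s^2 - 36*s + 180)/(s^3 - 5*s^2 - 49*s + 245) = (s^2 - 36)/(s^2 - 49)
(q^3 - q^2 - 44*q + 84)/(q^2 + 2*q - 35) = (q^2 - 8*q + 12)/(q - 5)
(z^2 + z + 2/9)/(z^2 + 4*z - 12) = (z^2 + z + 2/9)/(z^2 + 4*z - 12)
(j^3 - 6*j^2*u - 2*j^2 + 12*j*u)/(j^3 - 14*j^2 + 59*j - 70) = j*(j - 6*u)/(j^2 - 12*j + 35)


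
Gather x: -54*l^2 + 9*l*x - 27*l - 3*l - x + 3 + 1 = -54*l^2 - 30*l + x*(9*l - 1) + 4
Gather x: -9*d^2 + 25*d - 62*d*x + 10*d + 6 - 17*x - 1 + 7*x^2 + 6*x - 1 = -9*d^2 + 35*d + 7*x^2 + x*(-62*d - 11) + 4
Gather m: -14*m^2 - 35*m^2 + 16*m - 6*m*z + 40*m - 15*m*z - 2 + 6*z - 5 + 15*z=-49*m^2 + m*(56 - 21*z) + 21*z - 7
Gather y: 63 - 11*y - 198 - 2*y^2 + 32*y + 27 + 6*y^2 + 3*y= 4*y^2 + 24*y - 108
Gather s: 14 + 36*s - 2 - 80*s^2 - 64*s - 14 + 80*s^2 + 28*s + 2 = 0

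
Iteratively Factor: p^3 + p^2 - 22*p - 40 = (p + 4)*(p^2 - 3*p - 10) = (p + 2)*(p + 4)*(p - 5)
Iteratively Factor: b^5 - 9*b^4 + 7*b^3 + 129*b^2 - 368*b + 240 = (b + 4)*(b^4 - 13*b^3 + 59*b^2 - 107*b + 60) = (b - 4)*(b + 4)*(b^3 - 9*b^2 + 23*b - 15) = (b - 4)*(b - 3)*(b + 4)*(b^2 - 6*b + 5) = (b - 5)*(b - 4)*(b - 3)*(b + 4)*(b - 1)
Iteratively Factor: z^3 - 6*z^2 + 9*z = (z - 3)*(z^2 - 3*z) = z*(z - 3)*(z - 3)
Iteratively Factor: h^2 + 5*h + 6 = (h + 2)*(h + 3)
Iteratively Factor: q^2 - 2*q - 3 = (q + 1)*(q - 3)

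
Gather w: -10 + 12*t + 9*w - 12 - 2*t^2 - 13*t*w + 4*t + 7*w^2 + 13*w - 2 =-2*t^2 + 16*t + 7*w^2 + w*(22 - 13*t) - 24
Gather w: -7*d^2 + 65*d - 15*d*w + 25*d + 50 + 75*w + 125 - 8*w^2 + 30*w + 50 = -7*d^2 + 90*d - 8*w^2 + w*(105 - 15*d) + 225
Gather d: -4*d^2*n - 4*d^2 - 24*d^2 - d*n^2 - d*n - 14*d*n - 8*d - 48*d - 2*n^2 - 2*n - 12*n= d^2*(-4*n - 28) + d*(-n^2 - 15*n - 56) - 2*n^2 - 14*n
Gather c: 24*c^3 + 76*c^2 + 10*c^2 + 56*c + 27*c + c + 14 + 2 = 24*c^3 + 86*c^2 + 84*c + 16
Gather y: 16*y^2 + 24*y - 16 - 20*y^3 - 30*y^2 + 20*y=-20*y^3 - 14*y^2 + 44*y - 16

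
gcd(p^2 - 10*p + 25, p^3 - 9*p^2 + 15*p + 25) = p^2 - 10*p + 25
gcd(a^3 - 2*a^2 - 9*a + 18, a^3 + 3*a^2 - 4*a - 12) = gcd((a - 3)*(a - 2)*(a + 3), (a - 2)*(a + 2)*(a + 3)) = a^2 + a - 6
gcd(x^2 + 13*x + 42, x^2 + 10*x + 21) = x + 7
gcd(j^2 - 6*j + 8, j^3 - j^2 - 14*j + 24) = j - 2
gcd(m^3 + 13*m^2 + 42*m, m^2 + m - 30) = m + 6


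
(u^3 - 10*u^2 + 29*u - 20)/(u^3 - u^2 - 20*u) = (u^2 - 5*u + 4)/(u*(u + 4))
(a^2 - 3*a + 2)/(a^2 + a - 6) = (a - 1)/(a + 3)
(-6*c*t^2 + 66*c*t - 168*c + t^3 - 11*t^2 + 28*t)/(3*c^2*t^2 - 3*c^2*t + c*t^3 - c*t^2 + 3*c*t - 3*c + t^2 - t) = (-6*c*t^2 + 66*c*t - 168*c + t^3 - 11*t^2 + 28*t)/(3*c^2*t^2 - 3*c^2*t + c*t^3 - c*t^2 + 3*c*t - 3*c + t^2 - t)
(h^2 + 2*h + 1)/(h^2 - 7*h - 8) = (h + 1)/(h - 8)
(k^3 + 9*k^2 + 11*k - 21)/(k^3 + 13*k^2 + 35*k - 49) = (k + 3)/(k + 7)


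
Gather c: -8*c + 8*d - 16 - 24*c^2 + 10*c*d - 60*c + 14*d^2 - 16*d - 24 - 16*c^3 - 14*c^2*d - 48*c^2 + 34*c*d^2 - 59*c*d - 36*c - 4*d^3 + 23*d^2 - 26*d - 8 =-16*c^3 + c^2*(-14*d - 72) + c*(34*d^2 - 49*d - 104) - 4*d^3 + 37*d^2 - 34*d - 48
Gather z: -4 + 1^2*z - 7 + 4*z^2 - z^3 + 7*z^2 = -z^3 + 11*z^2 + z - 11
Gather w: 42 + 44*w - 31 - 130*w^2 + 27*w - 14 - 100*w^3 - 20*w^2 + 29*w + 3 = -100*w^3 - 150*w^2 + 100*w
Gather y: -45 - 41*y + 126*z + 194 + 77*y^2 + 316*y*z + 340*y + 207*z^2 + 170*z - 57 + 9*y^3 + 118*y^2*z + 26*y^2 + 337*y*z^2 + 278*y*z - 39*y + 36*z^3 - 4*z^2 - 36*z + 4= 9*y^3 + y^2*(118*z + 103) + y*(337*z^2 + 594*z + 260) + 36*z^3 + 203*z^2 + 260*z + 96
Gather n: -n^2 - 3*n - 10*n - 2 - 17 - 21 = -n^2 - 13*n - 40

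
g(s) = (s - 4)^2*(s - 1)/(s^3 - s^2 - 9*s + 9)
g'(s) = (s - 4)^2*(s - 1)*(-3*s^2 + 2*s + 9)/(s^3 - s^2 - 9*s + 9)^2 + (s - 4)^2/(s^3 - s^2 - 9*s + 9) + (s - 1)*(2*s - 8)/(s^3 - s^2 - 9*s + 9)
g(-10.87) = 2.03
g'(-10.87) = 0.13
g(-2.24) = -9.78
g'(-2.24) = 14.13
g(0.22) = -1.60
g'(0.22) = 0.77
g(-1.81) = -5.90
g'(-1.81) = 5.76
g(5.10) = 0.07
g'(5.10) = 0.09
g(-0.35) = -2.13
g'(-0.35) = 1.15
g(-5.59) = 4.13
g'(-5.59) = 1.22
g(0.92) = -1.16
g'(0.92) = 0.49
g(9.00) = 0.35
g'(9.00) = 0.05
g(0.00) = -1.78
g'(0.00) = 0.89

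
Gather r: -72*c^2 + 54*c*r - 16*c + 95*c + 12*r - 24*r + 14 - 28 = -72*c^2 + 79*c + r*(54*c - 12) - 14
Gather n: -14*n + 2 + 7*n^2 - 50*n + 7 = 7*n^2 - 64*n + 9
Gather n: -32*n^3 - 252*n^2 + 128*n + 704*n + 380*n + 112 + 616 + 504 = -32*n^3 - 252*n^2 + 1212*n + 1232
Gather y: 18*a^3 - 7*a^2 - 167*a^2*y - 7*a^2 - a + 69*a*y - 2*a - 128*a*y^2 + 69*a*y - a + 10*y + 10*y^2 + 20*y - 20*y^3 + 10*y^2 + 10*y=18*a^3 - 14*a^2 - 4*a - 20*y^3 + y^2*(20 - 128*a) + y*(-167*a^2 + 138*a + 40)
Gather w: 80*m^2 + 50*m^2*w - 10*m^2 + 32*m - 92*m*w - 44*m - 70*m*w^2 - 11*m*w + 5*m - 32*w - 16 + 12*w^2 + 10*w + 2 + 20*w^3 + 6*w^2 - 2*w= 70*m^2 - 7*m + 20*w^3 + w^2*(18 - 70*m) + w*(50*m^2 - 103*m - 24) - 14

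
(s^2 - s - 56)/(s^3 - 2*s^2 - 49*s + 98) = (s - 8)/(s^2 - 9*s + 14)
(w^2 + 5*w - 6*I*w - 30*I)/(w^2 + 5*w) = (w - 6*I)/w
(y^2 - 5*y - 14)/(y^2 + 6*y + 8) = (y - 7)/(y + 4)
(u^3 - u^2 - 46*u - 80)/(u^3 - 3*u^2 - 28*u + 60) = (u^2 - 6*u - 16)/(u^2 - 8*u + 12)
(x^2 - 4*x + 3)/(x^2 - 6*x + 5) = (x - 3)/(x - 5)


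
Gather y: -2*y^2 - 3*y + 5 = -2*y^2 - 3*y + 5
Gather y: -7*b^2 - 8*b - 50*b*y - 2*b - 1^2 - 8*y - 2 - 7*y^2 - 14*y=-7*b^2 - 10*b - 7*y^2 + y*(-50*b - 22) - 3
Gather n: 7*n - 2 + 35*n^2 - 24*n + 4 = 35*n^2 - 17*n + 2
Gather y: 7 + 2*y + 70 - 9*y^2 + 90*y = -9*y^2 + 92*y + 77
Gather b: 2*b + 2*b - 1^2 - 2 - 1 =4*b - 4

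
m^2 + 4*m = m*(m + 4)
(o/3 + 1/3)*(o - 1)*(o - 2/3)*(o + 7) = o^4/3 + 19*o^3/9 - 17*o^2/9 - 19*o/9 + 14/9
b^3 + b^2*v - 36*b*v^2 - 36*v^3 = (b - 6*v)*(b + v)*(b + 6*v)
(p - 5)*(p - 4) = p^2 - 9*p + 20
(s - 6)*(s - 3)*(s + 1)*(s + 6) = s^4 - 2*s^3 - 39*s^2 + 72*s + 108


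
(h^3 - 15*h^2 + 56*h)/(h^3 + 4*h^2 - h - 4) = h*(h^2 - 15*h + 56)/(h^3 + 4*h^2 - h - 4)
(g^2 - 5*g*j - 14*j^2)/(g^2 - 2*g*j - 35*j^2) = (g + 2*j)/(g + 5*j)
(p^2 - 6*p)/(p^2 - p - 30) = p/(p + 5)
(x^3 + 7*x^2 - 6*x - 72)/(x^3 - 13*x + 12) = (x + 6)/(x - 1)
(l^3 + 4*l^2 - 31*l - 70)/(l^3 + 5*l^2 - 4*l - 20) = (l^2 + 2*l - 35)/(l^2 + 3*l - 10)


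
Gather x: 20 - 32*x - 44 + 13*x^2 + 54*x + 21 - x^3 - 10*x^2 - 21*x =-x^3 + 3*x^2 + x - 3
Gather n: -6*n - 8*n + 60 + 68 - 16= 112 - 14*n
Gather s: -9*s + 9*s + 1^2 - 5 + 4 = 0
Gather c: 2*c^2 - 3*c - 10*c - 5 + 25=2*c^2 - 13*c + 20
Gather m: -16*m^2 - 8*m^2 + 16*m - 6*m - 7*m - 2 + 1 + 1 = -24*m^2 + 3*m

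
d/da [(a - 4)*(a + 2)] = 2*a - 2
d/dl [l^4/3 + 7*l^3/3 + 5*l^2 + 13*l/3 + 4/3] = 4*l^3/3 + 7*l^2 + 10*l + 13/3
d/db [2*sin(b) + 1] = 2*cos(b)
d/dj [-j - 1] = -1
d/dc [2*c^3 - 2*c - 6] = 6*c^2 - 2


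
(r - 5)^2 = r^2 - 10*r + 25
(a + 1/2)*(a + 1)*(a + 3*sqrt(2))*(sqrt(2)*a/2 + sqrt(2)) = sqrt(2)*a^4/2 + 7*sqrt(2)*a^3/4 + 3*a^3 + 7*sqrt(2)*a^2/4 + 21*a^2/2 + sqrt(2)*a/2 + 21*a/2 + 3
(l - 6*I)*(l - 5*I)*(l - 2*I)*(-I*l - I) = -I*l^4 - 13*l^3 - I*l^3 - 13*l^2 + 52*I*l^2 + 60*l + 52*I*l + 60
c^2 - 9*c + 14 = (c - 7)*(c - 2)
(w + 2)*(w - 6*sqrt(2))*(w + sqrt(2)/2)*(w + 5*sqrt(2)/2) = w^4 - 3*sqrt(2)*w^3 + 2*w^3 - 67*w^2/2 - 6*sqrt(2)*w^2 - 67*w - 15*sqrt(2)*w - 30*sqrt(2)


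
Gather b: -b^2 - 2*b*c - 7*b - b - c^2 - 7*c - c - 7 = -b^2 + b*(-2*c - 8) - c^2 - 8*c - 7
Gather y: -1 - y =-y - 1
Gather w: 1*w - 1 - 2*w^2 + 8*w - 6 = -2*w^2 + 9*w - 7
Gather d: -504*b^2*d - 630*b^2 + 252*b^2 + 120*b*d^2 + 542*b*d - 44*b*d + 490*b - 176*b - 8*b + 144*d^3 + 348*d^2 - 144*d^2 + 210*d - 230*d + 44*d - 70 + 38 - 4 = -378*b^2 + 306*b + 144*d^3 + d^2*(120*b + 204) + d*(-504*b^2 + 498*b + 24) - 36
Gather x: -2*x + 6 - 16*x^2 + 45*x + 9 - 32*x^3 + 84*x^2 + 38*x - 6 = -32*x^3 + 68*x^2 + 81*x + 9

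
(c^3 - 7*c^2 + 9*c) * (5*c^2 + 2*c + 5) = 5*c^5 - 33*c^4 + 36*c^3 - 17*c^2 + 45*c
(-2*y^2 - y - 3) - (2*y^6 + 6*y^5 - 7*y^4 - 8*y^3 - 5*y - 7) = -2*y^6 - 6*y^5 + 7*y^4 + 8*y^3 - 2*y^2 + 4*y + 4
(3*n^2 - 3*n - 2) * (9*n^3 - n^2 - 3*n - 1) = 27*n^5 - 30*n^4 - 24*n^3 + 8*n^2 + 9*n + 2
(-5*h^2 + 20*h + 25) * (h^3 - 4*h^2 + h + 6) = -5*h^5 + 40*h^4 - 60*h^3 - 110*h^2 + 145*h + 150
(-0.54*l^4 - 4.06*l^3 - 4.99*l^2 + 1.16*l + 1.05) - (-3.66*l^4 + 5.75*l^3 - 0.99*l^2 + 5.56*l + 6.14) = 3.12*l^4 - 9.81*l^3 - 4.0*l^2 - 4.4*l - 5.09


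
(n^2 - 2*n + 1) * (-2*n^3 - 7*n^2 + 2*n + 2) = -2*n^5 - 3*n^4 + 14*n^3 - 9*n^2 - 2*n + 2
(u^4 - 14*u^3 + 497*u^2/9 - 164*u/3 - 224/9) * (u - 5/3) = u^5 - 47*u^4/3 + 707*u^3/9 - 3961*u^2/27 + 596*u/9 + 1120/27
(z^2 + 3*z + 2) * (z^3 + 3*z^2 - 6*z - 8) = z^5 + 6*z^4 + 5*z^3 - 20*z^2 - 36*z - 16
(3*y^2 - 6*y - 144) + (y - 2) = 3*y^2 - 5*y - 146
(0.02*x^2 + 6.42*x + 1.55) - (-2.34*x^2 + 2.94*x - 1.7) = 2.36*x^2 + 3.48*x + 3.25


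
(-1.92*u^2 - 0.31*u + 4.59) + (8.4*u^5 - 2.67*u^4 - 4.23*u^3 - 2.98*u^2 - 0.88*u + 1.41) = 8.4*u^5 - 2.67*u^4 - 4.23*u^3 - 4.9*u^2 - 1.19*u + 6.0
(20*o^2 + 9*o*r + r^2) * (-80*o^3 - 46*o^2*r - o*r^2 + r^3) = -1600*o^5 - 1640*o^4*r - 514*o^3*r^2 - 35*o^2*r^3 + 8*o*r^4 + r^5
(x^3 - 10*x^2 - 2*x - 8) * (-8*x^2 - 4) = -8*x^5 + 80*x^4 + 12*x^3 + 104*x^2 + 8*x + 32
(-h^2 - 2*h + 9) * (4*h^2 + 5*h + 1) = -4*h^4 - 13*h^3 + 25*h^2 + 43*h + 9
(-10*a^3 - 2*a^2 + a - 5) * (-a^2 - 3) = 10*a^5 + 2*a^4 + 29*a^3 + 11*a^2 - 3*a + 15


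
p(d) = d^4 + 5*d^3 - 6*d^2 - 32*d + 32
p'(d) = 4*d^3 + 15*d^2 - 12*d - 32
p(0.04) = 30.71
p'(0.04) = -32.46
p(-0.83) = 52.04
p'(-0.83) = -13.99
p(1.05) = -1.21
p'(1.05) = -23.43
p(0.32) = 21.32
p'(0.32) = -34.17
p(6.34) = 2477.83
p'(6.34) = 1514.21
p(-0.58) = 47.68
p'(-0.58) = -20.77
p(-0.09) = 34.83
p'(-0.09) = -30.80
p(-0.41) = 43.80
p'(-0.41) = -24.83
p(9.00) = 9464.00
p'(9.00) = 3991.00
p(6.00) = 2000.00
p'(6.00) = 1300.00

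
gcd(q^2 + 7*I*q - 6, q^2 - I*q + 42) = q + 6*I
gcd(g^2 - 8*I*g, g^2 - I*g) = g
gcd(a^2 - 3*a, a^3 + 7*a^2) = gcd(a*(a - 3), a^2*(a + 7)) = a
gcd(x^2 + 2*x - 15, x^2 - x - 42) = 1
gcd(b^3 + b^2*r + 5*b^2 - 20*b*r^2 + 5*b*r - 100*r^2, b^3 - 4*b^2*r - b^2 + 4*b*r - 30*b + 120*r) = -b^2 + 4*b*r - 5*b + 20*r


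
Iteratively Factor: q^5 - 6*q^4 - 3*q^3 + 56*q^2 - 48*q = (q - 1)*(q^4 - 5*q^3 - 8*q^2 + 48*q) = (q - 1)*(q + 3)*(q^3 - 8*q^2 + 16*q) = q*(q - 1)*(q + 3)*(q^2 - 8*q + 16) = q*(q - 4)*(q - 1)*(q + 3)*(q - 4)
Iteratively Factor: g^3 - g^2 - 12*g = (g + 3)*(g^2 - 4*g) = g*(g + 3)*(g - 4)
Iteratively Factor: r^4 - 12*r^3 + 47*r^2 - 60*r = (r - 5)*(r^3 - 7*r^2 + 12*r) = (r - 5)*(r - 3)*(r^2 - 4*r) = (r - 5)*(r - 4)*(r - 3)*(r)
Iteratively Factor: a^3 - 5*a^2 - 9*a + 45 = (a + 3)*(a^2 - 8*a + 15) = (a - 3)*(a + 3)*(a - 5)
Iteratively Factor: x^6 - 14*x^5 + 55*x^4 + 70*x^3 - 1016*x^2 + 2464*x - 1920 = (x - 5)*(x^5 - 9*x^4 + 10*x^3 + 120*x^2 - 416*x + 384) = (x - 5)*(x - 4)*(x^4 - 5*x^3 - 10*x^2 + 80*x - 96) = (x - 5)*(x - 4)*(x - 3)*(x^3 - 2*x^2 - 16*x + 32) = (x - 5)*(x - 4)*(x - 3)*(x + 4)*(x^2 - 6*x + 8) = (x - 5)*(x - 4)*(x - 3)*(x - 2)*(x + 4)*(x - 4)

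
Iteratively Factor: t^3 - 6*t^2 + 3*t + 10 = (t + 1)*(t^2 - 7*t + 10) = (t - 5)*(t + 1)*(t - 2)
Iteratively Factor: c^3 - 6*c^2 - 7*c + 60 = (c - 5)*(c^2 - c - 12) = (c - 5)*(c + 3)*(c - 4)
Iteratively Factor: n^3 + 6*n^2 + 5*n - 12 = (n - 1)*(n^2 + 7*n + 12) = (n - 1)*(n + 4)*(n + 3)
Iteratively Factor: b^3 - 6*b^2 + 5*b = (b - 1)*(b^2 - 5*b) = b*(b - 1)*(b - 5)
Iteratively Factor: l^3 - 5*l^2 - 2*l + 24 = (l + 2)*(l^2 - 7*l + 12) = (l - 3)*(l + 2)*(l - 4)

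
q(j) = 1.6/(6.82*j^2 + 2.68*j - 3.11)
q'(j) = 1.6*(-13.64*j - 2.68)/(6.82*j^2 + 2.68*j - 3.11)^2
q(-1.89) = 0.10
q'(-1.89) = 0.14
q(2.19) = 0.05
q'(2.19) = -0.04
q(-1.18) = 0.50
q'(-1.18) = 2.07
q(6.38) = 0.01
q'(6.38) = -0.00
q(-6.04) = 0.01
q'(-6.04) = 0.00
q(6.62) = 0.01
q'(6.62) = -0.00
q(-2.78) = 0.04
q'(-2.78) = 0.03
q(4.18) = 0.01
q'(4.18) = -0.01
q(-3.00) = 0.03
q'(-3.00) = 0.02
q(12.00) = 0.00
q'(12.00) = -0.00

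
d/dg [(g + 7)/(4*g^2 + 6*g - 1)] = (4*g^2 + 6*g - 2*(g + 7)*(4*g + 3) - 1)/(4*g^2 + 6*g - 1)^2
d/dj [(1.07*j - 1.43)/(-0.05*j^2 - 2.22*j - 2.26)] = (0.0535*j^2 - 0.143*j - 5.5928)/(0.0025*j^4 + 0.222*j^3 + 5.1544*j^2 + 10.0344*j + 5.1076)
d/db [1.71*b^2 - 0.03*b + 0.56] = 3.42*b - 0.03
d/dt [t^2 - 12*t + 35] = 2*t - 12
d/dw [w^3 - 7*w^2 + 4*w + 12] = 3*w^2 - 14*w + 4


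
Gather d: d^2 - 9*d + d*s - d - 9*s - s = d^2 + d*(s - 10) - 10*s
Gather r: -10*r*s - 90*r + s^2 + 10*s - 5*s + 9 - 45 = r*(-10*s - 90) + s^2 + 5*s - 36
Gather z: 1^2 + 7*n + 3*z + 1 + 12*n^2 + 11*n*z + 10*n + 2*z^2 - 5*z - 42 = 12*n^2 + 17*n + 2*z^2 + z*(11*n - 2) - 40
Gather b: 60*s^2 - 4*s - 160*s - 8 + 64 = 60*s^2 - 164*s + 56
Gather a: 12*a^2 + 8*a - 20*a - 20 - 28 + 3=12*a^2 - 12*a - 45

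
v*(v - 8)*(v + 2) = v^3 - 6*v^2 - 16*v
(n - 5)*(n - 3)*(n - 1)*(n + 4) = n^4 - 5*n^3 - 13*n^2 + 77*n - 60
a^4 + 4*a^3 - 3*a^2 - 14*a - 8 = (a - 2)*(a + 1)^2*(a + 4)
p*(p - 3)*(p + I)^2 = p^4 - 3*p^3 + 2*I*p^3 - p^2 - 6*I*p^2 + 3*p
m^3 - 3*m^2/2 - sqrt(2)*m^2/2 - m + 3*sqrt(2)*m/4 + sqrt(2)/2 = (m - 2)*(m + 1/2)*(m - sqrt(2)/2)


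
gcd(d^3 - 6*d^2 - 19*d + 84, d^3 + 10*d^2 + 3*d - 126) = d - 3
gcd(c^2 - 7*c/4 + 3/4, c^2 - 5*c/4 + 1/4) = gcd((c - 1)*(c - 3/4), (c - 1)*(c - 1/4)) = c - 1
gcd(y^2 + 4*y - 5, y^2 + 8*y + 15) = y + 5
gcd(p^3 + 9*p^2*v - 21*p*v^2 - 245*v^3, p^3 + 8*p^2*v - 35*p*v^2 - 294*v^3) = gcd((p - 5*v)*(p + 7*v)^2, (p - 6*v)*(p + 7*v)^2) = p^2 + 14*p*v + 49*v^2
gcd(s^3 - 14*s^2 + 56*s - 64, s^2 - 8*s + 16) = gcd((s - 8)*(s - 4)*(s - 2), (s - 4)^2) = s - 4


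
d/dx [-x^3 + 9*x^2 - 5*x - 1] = -3*x^2 + 18*x - 5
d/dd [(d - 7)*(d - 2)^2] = (d - 2)*(3*d - 16)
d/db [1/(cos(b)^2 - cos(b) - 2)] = (2*cos(b) - 1)*sin(b)/(sin(b)^2 + cos(b) + 1)^2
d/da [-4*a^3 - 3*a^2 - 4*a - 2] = -12*a^2 - 6*a - 4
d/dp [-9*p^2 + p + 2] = 1 - 18*p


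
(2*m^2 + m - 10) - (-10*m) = 2*m^2 + 11*m - 10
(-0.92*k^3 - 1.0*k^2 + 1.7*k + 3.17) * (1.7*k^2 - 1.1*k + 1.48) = -1.564*k^5 - 0.688*k^4 + 2.6284*k^3 + 2.039*k^2 - 0.971*k + 4.6916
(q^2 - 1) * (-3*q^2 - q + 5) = -3*q^4 - q^3 + 8*q^2 + q - 5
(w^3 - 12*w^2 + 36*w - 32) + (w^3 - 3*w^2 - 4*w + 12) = 2*w^3 - 15*w^2 + 32*w - 20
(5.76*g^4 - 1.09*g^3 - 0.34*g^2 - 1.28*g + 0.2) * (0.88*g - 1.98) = 5.0688*g^5 - 12.364*g^4 + 1.859*g^3 - 0.4532*g^2 + 2.7104*g - 0.396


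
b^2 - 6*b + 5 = (b - 5)*(b - 1)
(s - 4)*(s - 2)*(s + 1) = s^3 - 5*s^2 + 2*s + 8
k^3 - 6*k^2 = k^2*(k - 6)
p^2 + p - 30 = (p - 5)*(p + 6)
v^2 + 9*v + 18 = (v + 3)*(v + 6)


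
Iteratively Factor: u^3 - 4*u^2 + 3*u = (u - 3)*(u^2 - u) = (u - 3)*(u - 1)*(u)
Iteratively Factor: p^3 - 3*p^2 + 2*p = (p - 2)*(p^2 - p) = p*(p - 2)*(p - 1)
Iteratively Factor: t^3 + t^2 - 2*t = (t - 1)*(t^2 + 2*t) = t*(t - 1)*(t + 2)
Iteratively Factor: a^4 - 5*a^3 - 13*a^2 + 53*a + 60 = (a - 5)*(a^3 - 13*a - 12) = (a - 5)*(a + 3)*(a^2 - 3*a - 4) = (a - 5)*(a + 1)*(a + 3)*(a - 4)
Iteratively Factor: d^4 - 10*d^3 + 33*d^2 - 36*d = (d - 3)*(d^3 - 7*d^2 + 12*d) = d*(d - 3)*(d^2 - 7*d + 12) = d*(d - 4)*(d - 3)*(d - 3)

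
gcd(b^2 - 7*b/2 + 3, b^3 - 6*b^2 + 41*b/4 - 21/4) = b - 3/2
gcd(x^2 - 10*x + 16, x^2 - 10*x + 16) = x^2 - 10*x + 16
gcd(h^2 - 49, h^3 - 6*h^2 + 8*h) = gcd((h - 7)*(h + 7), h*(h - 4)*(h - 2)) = 1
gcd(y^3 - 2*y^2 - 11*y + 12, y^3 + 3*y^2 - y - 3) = y^2 + 2*y - 3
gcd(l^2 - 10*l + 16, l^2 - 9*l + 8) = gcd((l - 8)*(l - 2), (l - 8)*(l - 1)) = l - 8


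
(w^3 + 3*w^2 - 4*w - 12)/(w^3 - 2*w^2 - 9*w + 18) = (w + 2)/(w - 3)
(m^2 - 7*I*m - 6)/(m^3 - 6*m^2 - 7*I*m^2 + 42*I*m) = (m^2 - 7*I*m - 6)/(m*(m^2 - 6*m - 7*I*m + 42*I))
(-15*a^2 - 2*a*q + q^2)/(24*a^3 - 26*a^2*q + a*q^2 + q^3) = (-15*a^2 - 2*a*q + q^2)/(24*a^3 - 26*a^2*q + a*q^2 + q^3)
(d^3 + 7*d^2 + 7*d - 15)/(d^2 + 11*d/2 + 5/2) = 2*(d^2 + 2*d - 3)/(2*d + 1)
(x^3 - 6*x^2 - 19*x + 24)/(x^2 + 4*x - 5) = (x^2 - 5*x - 24)/(x + 5)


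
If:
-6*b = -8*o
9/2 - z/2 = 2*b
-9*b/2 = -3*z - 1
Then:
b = 56/33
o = 14/11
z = 73/33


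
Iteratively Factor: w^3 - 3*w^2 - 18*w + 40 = (w + 4)*(w^2 - 7*w + 10) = (w - 5)*(w + 4)*(w - 2)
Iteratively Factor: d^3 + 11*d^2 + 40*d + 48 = (d + 4)*(d^2 + 7*d + 12) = (d + 4)^2*(d + 3)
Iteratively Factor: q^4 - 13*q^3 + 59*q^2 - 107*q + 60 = (q - 1)*(q^3 - 12*q^2 + 47*q - 60) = (q - 4)*(q - 1)*(q^2 - 8*q + 15) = (q - 5)*(q - 4)*(q - 1)*(q - 3)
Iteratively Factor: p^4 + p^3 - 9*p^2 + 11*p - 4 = (p - 1)*(p^3 + 2*p^2 - 7*p + 4) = (p - 1)^2*(p^2 + 3*p - 4) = (p - 1)^2*(p + 4)*(p - 1)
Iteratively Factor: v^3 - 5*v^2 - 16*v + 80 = (v - 4)*(v^2 - v - 20) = (v - 4)*(v + 4)*(v - 5)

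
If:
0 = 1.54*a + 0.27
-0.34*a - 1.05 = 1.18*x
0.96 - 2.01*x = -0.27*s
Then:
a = -0.18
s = -9.80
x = -0.84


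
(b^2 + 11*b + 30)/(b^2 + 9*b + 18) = (b + 5)/(b + 3)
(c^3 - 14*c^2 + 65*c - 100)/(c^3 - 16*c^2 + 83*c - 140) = (c - 5)/(c - 7)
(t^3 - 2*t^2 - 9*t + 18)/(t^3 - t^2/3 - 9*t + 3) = 3*(t - 2)/(3*t - 1)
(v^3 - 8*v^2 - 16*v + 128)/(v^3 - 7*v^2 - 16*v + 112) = (v - 8)/(v - 7)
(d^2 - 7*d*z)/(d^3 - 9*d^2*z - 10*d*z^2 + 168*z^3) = -d/(-d^2 + 2*d*z + 24*z^2)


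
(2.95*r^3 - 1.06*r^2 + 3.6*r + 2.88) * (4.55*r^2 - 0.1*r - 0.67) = 13.4225*r^5 - 5.118*r^4 + 14.5095*r^3 + 13.4542*r^2 - 2.7*r - 1.9296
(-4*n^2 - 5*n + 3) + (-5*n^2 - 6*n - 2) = -9*n^2 - 11*n + 1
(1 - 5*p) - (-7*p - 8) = 2*p + 9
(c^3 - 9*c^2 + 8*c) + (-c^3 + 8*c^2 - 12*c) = -c^2 - 4*c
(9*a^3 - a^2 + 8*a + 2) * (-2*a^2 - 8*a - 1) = -18*a^5 - 70*a^4 - 17*a^3 - 67*a^2 - 24*a - 2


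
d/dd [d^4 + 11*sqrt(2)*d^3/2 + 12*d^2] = d*(8*d^2 + 33*sqrt(2)*d + 48)/2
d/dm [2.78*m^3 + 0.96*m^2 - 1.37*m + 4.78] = 8.34*m^2 + 1.92*m - 1.37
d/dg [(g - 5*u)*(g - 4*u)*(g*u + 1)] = 3*g^2*u - 18*g*u^2 + 2*g + 20*u^3 - 9*u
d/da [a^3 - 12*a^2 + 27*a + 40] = 3*a^2 - 24*a + 27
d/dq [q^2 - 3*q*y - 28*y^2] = 2*q - 3*y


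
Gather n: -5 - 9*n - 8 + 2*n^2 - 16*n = 2*n^2 - 25*n - 13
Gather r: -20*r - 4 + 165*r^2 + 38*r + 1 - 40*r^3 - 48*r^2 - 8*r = -40*r^3 + 117*r^2 + 10*r - 3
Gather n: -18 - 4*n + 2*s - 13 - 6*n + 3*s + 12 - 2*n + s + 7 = -12*n + 6*s - 12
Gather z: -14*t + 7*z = -14*t + 7*z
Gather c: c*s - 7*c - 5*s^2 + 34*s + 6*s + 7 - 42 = c*(s - 7) - 5*s^2 + 40*s - 35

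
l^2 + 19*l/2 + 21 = (l + 7/2)*(l + 6)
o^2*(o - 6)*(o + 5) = o^4 - o^3 - 30*o^2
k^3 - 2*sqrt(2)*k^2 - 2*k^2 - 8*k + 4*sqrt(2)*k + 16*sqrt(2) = (k - 4)*(k + 2)*(k - 2*sqrt(2))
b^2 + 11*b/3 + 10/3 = (b + 5/3)*(b + 2)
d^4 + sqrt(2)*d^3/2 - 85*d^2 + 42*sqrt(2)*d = d*(d - 6*sqrt(2))*(d - sqrt(2)/2)*(d + 7*sqrt(2))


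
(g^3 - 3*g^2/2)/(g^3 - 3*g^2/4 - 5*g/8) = 4*g*(3 - 2*g)/(-8*g^2 + 6*g + 5)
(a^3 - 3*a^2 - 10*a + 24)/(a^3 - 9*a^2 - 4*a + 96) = (a - 2)/(a - 8)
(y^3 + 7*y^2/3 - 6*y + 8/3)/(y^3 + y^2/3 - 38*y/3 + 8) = (y - 1)/(y - 3)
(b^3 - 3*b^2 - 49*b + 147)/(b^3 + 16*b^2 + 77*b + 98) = (b^2 - 10*b + 21)/(b^2 + 9*b + 14)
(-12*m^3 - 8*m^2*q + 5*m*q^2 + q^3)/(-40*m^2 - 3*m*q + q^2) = (12*m^3 + 8*m^2*q - 5*m*q^2 - q^3)/(40*m^2 + 3*m*q - q^2)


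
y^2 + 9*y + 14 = (y + 2)*(y + 7)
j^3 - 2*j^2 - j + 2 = (j - 2)*(j - 1)*(j + 1)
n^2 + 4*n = n*(n + 4)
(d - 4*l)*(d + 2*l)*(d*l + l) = d^3*l - 2*d^2*l^2 + d^2*l - 8*d*l^3 - 2*d*l^2 - 8*l^3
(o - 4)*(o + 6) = o^2 + 2*o - 24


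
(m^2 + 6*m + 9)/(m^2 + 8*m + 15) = (m + 3)/(m + 5)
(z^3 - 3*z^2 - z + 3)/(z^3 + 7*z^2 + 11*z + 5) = (z^2 - 4*z + 3)/(z^2 + 6*z + 5)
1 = 1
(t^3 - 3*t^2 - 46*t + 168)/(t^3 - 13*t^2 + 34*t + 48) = (t^2 + 3*t - 28)/(t^2 - 7*t - 8)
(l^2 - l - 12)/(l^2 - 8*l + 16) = (l + 3)/(l - 4)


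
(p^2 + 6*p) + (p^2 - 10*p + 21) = 2*p^2 - 4*p + 21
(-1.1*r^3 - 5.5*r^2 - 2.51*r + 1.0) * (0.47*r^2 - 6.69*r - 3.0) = -0.517*r^5 + 4.774*r^4 + 38.9153*r^3 + 33.7619*r^2 + 0.839999999999999*r - 3.0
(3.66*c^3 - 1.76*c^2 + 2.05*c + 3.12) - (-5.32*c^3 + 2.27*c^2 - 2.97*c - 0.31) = 8.98*c^3 - 4.03*c^2 + 5.02*c + 3.43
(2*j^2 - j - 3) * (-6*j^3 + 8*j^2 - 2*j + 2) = -12*j^5 + 22*j^4 + 6*j^3 - 18*j^2 + 4*j - 6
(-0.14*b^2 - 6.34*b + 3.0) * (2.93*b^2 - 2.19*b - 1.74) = -0.4102*b^4 - 18.2696*b^3 + 22.9182*b^2 + 4.4616*b - 5.22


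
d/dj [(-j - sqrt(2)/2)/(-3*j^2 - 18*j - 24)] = (j^2 + 6*j - (j + 3)*(2*j + sqrt(2)) + 8)/(3*(j^2 + 6*j + 8)^2)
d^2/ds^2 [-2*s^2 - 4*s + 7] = -4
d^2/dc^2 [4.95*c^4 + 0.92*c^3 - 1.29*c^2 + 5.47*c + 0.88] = 59.4*c^2 + 5.52*c - 2.58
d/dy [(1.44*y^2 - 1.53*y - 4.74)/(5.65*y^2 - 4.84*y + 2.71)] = (1.6749*y^2 + 61.3668*y - 27.0879)/(31.9225*y^4 - 54.692*y^3 + 54.0486*y^2 - 26.2328*y + 7.3441)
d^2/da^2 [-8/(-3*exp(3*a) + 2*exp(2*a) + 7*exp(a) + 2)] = 8*((-27*exp(2*a) + 8*exp(a) + 7)*(-3*exp(3*a) + 2*exp(2*a) + 7*exp(a) + 2) - 2*(-9*exp(2*a) + 4*exp(a) + 7)^2*exp(a))*exp(a)/(-3*exp(3*a) + 2*exp(2*a) + 7*exp(a) + 2)^3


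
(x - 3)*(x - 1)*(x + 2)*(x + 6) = x^4 + 4*x^3 - 17*x^2 - 24*x + 36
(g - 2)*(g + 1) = g^2 - g - 2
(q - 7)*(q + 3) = q^2 - 4*q - 21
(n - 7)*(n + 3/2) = n^2 - 11*n/2 - 21/2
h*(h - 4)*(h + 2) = h^3 - 2*h^2 - 8*h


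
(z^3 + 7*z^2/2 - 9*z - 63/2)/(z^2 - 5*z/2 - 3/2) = (2*z^2 + 13*z + 21)/(2*z + 1)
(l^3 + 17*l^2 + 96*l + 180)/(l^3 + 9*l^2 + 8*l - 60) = (l + 6)/(l - 2)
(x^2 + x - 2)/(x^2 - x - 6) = (x - 1)/(x - 3)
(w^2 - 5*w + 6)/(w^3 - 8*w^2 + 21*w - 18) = 1/(w - 3)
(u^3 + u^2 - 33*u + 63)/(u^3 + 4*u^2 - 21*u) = (u - 3)/u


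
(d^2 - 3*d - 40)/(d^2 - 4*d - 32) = (d + 5)/(d + 4)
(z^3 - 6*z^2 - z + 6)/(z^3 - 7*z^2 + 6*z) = (z + 1)/z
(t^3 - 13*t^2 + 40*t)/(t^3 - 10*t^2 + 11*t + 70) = t*(t - 8)/(t^2 - 5*t - 14)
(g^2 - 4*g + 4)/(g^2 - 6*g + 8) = (g - 2)/(g - 4)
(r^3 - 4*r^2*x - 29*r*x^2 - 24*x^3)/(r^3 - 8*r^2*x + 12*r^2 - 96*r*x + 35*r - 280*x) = (r^2 + 4*r*x + 3*x^2)/(r^2 + 12*r + 35)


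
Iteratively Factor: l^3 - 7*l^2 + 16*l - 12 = (l - 2)*(l^2 - 5*l + 6) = (l - 3)*(l - 2)*(l - 2)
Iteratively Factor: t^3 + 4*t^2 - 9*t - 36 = (t + 4)*(t^2 - 9) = (t - 3)*(t + 4)*(t + 3)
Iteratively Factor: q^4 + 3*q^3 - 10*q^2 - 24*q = (q + 4)*(q^3 - q^2 - 6*q) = q*(q + 4)*(q^2 - q - 6) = q*(q - 3)*(q + 4)*(q + 2)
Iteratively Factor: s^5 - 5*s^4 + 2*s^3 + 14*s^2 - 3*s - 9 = (s - 3)*(s^4 - 2*s^3 - 4*s^2 + 2*s + 3) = (s - 3)*(s + 1)*(s^3 - 3*s^2 - s + 3) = (s - 3)^2*(s + 1)*(s^2 - 1) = (s - 3)^2*(s - 1)*(s + 1)*(s + 1)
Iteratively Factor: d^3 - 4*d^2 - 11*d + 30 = (d - 2)*(d^2 - 2*d - 15) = (d - 2)*(d + 3)*(d - 5)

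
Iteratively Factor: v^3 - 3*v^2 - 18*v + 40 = (v - 5)*(v^2 + 2*v - 8) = (v - 5)*(v - 2)*(v + 4)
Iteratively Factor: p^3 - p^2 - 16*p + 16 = (p - 1)*(p^2 - 16) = (p - 4)*(p - 1)*(p + 4)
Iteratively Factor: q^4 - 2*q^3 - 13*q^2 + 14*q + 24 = (q + 1)*(q^3 - 3*q^2 - 10*q + 24) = (q + 1)*(q + 3)*(q^2 - 6*q + 8) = (q - 4)*(q + 1)*(q + 3)*(q - 2)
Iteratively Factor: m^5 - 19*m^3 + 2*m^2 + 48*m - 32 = (m - 1)*(m^4 + m^3 - 18*m^2 - 16*m + 32) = (m - 4)*(m - 1)*(m^3 + 5*m^2 + 2*m - 8) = (m - 4)*(m - 1)*(m + 4)*(m^2 + m - 2) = (m - 4)*(m - 1)^2*(m + 4)*(m + 2)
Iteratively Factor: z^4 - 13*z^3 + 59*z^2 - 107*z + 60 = (z - 3)*(z^3 - 10*z^2 + 29*z - 20) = (z - 3)*(z - 1)*(z^2 - 9*z + 20) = (z - 5)*(z - 3)*(z - 1)*(z - 4)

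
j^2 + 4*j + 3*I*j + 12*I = (j + 4)*(j + 3*I)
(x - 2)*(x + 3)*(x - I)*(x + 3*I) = x^4 + x^3 + 2*I*x^3 - 3*x^2 + 2*I*x^2 + 3*x - 12*I*x - 18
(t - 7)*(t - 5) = t^2 - 12*t + 35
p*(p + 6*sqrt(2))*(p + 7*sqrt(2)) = p^3 + 13*sqrt(2)*p^2 + 84*p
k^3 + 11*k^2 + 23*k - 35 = (k - 1)*(k + 5)*(k + 7)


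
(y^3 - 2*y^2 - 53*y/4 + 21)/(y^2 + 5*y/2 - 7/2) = (y^2 - 11*y/2 + 6)/(y - 1)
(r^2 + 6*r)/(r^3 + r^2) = (r + 6)/(r*(r + 1))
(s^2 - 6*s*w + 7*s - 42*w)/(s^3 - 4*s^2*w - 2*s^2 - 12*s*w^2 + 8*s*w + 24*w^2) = (s + 7)/(s^2 + 2*s*w - 2*s - 4*w)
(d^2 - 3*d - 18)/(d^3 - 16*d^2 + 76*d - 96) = (d + 3)/(d^2 - 10*d + 16)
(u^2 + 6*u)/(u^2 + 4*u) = (u + 6)/(u + 4)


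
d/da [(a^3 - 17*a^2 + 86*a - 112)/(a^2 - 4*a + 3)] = (a^4 - 8*a^3 - 9*a^2 + 122*a - 190)/(a^4 - 8*a^3 + 22*a^2 - 24*a + 9)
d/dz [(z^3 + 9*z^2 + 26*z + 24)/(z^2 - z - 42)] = (z^4 - 2*z^3 - 161*z^2 - 804*z - 1068)/(z^4 - 2*z^3 - 83*z^2 + 84*z + 1764)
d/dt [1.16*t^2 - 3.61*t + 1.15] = 2.32*t - 3.61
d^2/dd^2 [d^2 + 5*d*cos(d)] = -5*d*cos(d) - 10*sin(d) + 2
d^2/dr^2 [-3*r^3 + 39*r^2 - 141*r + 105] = 78 - 18*r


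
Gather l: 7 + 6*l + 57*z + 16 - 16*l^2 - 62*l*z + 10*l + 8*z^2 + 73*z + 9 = -16*l^2 + l*(16 - 62*z) + 8*z^2 + 130*z + 32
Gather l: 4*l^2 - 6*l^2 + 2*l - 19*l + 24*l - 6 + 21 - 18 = -2*l^2 + 7*l - 3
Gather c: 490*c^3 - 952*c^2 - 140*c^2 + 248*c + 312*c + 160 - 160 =490*c^3 - 1092*c^2 + 560*c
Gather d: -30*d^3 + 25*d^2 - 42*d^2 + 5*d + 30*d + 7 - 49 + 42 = -30*d^3 - 17*d^2 + 35*d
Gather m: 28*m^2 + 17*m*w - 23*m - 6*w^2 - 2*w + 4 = 28*m^2 + m*(17*w - 23) - 6*w^2 - 2*w + 4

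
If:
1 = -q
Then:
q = -1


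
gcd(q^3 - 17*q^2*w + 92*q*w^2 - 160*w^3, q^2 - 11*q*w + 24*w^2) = q - 8*w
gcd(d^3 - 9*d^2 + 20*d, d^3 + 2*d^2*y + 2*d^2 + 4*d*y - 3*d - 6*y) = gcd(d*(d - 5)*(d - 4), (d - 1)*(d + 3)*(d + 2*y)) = 1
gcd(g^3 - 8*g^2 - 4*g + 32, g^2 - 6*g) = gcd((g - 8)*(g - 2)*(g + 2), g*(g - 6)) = 1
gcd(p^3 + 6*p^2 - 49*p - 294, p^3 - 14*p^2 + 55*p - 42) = p - 7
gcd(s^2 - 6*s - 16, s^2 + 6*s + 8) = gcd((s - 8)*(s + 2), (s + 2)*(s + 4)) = s + 2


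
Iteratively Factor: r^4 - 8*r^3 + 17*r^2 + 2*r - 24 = (r - 2)*(r^3 - 6*r^2 + 5*r + 12) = (r - 4)*(r - 2)*(r^2 - 2*r - 3) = (r - 4)*(r - 2)*(r + 1)*(r - 3)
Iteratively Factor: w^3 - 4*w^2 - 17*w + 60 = (w - 3)*(w^2 - w - 20) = (w - 3)*(w + 4)*(w - 5)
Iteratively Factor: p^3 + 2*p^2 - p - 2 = (p + 1)*(p^2 + p - 2) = (p + 1)*(p + 2)*(p - 1)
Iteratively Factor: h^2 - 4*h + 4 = (h - 2)*(h - 2)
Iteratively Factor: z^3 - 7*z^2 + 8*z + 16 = (z + 1)*(z^2 - 8*z + 16) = (z - 4)*(z + 1)*(z - 4)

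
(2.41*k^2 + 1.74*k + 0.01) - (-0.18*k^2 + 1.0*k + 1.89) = 2.59*k^2 + 0.74*k - 1.88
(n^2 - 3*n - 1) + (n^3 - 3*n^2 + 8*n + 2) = n^3 - 2*n^2 + 5*n + 1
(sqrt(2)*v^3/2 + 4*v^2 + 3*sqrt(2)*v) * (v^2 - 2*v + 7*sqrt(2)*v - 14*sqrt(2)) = sqrt(2)*v^5/2 - sqrt(2)*v^4 + 11*v^4 - 22*v^3 + 31*sqrt(2)*v^3 - 62*sqrt(2)*v^2 + 42*v^2 - 84*v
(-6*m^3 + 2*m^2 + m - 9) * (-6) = 36*m^3 - 12*m^2 - 6*m + 54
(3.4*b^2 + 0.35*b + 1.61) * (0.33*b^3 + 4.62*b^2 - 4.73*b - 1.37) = 1.122*b^5 + 15.8235*b^4 - 13.9337*b^3 + 1.1247*b^2 - 8.0948*b - 2.2057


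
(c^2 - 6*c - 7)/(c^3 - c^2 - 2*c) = (c - 7)/(c*(c - 2))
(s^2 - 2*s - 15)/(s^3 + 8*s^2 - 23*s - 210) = (s + 3)/(s^2 + 13*s + 42)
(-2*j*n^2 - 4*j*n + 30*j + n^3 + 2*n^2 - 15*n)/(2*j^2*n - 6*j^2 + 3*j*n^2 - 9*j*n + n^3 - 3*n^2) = (-2*j*n - 10*j + n^2 + 5*n)/(2*j^2 + 3*j*n + n^2)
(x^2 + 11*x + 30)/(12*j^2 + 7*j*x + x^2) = (x^2 + 11*x + 30)/(12*j^2 + 7*j*x + x^2)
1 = 1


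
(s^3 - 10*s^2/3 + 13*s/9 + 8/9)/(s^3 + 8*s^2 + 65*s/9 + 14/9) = (3*s^2 - 11*s + 8)/(3*s^2 + 23*s + 14)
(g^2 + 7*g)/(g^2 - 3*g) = (g + 7)/(g - 3)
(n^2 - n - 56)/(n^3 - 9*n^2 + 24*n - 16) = (n^2 - n - 56)/(n^3 - 9*n^2 + 24*n - 16)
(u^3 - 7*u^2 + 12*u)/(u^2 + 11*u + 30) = u*(u^2 - 7*u + 12)/(u^2 + 11*u + 30)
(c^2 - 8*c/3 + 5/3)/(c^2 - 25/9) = 3*(c - 1)/(3*c + 5)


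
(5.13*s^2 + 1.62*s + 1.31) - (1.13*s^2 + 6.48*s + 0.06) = 4.0*s^2 - 4.86*s + 1.25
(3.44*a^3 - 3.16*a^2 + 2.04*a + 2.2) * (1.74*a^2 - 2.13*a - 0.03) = 5.9856*a^5 - 12.8256*a^4 + 10.1772*a^3 - 0.4224*a^2 - 4.7472*a - 0.066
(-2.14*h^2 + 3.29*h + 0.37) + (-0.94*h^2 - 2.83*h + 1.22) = -3.08*h^2 + 0.46*h + 1.59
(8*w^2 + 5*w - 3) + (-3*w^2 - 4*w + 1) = 5*w^2 + w - 2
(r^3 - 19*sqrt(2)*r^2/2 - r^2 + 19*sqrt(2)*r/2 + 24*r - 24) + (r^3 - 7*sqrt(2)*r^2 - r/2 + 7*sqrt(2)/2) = 2*r^3 - 33*sqrt(2)*r^2/2 - r^2 + 19*sqrt(2)*r/2 + 47*r/2 - 24 + 7*sqrt(2)/2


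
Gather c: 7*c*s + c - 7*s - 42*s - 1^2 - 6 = c*(7*s + 1) - 49*s - 7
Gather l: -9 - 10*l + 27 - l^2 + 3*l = -l^2 - 7*l + 18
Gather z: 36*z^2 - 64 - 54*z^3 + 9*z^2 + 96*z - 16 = -54*z^3 + 45*z^2 + 96*z - 80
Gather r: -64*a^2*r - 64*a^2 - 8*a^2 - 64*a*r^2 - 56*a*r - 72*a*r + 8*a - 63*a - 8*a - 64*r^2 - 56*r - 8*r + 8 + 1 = -72*a^2 - 63*a + r^2*(-64*a - 64) + r*(-64*a^2 - 128*a - 64) + 9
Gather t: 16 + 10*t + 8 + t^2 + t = t^2 + 11*t + 24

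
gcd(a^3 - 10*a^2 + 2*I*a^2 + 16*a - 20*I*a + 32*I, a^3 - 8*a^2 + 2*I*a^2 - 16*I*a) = a^2 + a*(-8 + 2*I) - 16*I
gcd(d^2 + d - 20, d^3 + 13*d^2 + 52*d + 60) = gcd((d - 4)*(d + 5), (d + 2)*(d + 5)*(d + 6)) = d + 5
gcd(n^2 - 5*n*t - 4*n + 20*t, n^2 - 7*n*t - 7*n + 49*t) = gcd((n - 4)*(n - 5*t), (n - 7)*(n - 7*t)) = 1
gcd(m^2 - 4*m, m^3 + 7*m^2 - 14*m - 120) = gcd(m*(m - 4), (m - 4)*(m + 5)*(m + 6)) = m - 4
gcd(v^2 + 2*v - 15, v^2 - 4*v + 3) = v - 3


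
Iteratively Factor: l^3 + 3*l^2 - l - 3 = (l - 1)*(l^2 + 4*l + 3) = (l - 1)*(l + 1)*(l + 3)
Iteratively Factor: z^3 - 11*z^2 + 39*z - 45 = (z - 5)*(z^2 - 6*z + 9) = (z - 5)*(z - 3)*(z - 3)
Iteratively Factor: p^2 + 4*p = (p)*(p + 4)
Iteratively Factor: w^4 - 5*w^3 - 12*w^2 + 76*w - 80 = (w - 2)*(w^3 - 3*w^2 - 18*w + 40) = (w - 2)*(w + 4)*(w^2 - 7*w + 10) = (w - 5)*(w - 2)*(w + 4)*(w - 2)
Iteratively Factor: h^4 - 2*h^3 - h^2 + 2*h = (h - 1)*(h^3 - h^2 - 2*h) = (h - 2)*(h - 1)*(h^2 + h) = h*(h - 2)*(h - 1)*(h + 1)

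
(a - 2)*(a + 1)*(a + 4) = a^3 + 3*a^2 - 6*a - 8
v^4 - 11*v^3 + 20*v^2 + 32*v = v*(v - 8)*(v - 4)*(v + 1)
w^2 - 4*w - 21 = (w - 7)*(w + 3)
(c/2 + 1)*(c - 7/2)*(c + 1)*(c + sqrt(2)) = c^4/2 - c^3/4 + sqrt(2)*c^3/2 - 17*c^2/4 - sqrt(2)*c^2/4 - 17*sqrt(2)*c/4 - 7*c/2 - 7*sqrt(2)/2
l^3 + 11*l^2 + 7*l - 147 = (l - 3)*(l + 7)^2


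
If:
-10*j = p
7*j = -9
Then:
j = -9/7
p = 90/7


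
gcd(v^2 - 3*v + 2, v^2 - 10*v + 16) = v - 2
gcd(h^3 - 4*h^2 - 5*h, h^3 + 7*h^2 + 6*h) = h^2 + h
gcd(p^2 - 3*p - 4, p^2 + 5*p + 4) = p + 1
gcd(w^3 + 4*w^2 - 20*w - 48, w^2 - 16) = w - 4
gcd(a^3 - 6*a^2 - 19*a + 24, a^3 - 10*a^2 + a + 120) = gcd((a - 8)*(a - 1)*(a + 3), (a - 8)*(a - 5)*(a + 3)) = a^2 - 5*a - 24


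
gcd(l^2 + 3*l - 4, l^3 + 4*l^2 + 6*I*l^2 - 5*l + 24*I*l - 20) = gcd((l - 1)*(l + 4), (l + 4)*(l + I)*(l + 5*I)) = l + 4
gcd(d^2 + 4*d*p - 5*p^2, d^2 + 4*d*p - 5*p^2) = -d^2 - 4*d*p + 5*p^2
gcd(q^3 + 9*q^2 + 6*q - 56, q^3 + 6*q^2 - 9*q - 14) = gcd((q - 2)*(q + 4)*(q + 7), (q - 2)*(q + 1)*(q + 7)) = q^2 + 5*q - 14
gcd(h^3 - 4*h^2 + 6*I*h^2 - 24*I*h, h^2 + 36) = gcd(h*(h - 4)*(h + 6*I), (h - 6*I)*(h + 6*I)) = h + 6*I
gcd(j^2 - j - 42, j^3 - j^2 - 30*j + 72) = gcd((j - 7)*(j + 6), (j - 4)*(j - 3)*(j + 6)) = j + 6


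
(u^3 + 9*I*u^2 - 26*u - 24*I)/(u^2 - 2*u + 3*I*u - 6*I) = (u^2 + 6*I*u - 8)/(u - 2)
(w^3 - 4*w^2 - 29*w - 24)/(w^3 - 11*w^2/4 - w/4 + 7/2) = 4*(w^2 - 5*w - 24)/(4*w^2 - 15*w + 14)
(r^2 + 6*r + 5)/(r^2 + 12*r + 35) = (r + 1)/(r + 7)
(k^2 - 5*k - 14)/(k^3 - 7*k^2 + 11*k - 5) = (k^2 - 5*k - 14)/(k^3 - 7*k^2 + 11*k - 5)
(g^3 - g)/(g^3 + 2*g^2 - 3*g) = (g + 1)/(g + 3)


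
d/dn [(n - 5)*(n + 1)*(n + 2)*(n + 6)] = 4*n^3 + 12*n^2 - 50*n - 88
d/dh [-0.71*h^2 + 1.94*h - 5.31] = 1.94 - 1.42*h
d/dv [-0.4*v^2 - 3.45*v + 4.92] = -0.8*v - 3.45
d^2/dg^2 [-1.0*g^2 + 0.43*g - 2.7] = -2.00000000000000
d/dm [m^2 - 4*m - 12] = 2*m - 4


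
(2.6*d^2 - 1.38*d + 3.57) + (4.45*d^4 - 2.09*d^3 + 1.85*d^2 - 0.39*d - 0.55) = 4.45*d^4 - 2.09*d^3 + 4.45*d^2 - 1.77*d + 3.02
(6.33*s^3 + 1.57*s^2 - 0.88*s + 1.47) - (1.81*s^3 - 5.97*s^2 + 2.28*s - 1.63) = 4.52*s^3 + 7.54*s^2 - 3.16*s + 3.1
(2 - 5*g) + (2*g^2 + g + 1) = 2*g^2 - 4*g + 3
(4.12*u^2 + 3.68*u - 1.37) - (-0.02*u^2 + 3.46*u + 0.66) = 4.14*u^2 + 0.22*u - 2.03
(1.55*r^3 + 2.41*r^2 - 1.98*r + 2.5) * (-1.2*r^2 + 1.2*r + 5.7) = -1.86*r^5 - 1.032*r^4 + 14.103*r^3 + 8.361*r^2 - 8.286*r + 14.25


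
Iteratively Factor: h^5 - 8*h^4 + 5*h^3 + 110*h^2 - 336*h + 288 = (h - 2)*(h^4 - 6*h^3 - 7*h^2 + 96*h - 144) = (h - 3)*(h - 2)*(h^3 - 3*h^2 - 16*h + 48) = (h - 3)^2*(h - 2)*(h^2 - 16) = (h - 3)^2*(h - 2)*(h + 4)*(h - 4)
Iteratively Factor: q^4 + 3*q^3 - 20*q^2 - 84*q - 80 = (q - 5)*(q^3 + 8*q^2 + 20*q + 16) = (q - 5)*(q + 4)*(q^2 + 4*q + 4) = (q - 5)*(q + 2)*(q + 4)*(q + 2)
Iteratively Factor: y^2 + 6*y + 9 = (y + 3)*(y + 3)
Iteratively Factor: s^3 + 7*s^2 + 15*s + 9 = (s + 3)*(s^2 + 4*s + 3) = (s + 3)^2*(s + 1)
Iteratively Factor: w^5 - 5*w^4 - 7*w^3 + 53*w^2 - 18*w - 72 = (w - 2)*(w^4 - 3*w^3 - 13*w^2 + 27*w + 36) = (w - 2)*(w + 3)*(w^3 - 6*w^2 + 5*w + 12) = (w - 4)*(w - 2)*(w + 3)*(w^2 - 2*w - 3) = (w - 4)*(w - 2)*(w + 1)*(w + 3)*(w - 3)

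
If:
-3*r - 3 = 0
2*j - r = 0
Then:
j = -1/2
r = -1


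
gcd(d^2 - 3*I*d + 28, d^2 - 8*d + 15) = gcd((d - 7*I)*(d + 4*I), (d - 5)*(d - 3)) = 1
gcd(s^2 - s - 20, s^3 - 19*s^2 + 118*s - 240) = s - 5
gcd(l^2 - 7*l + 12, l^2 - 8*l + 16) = l - 4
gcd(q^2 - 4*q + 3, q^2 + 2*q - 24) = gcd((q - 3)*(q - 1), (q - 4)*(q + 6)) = 1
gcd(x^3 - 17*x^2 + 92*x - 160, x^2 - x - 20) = x - 5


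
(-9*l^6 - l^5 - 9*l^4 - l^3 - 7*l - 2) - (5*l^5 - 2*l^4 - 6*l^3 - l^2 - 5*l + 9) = -9*l^6 - 6*l^5 - 7*l^4 + 5*l^3 + l^2 - 2*l - 11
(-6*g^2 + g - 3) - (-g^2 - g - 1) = -5*g^2 + 2*g - 2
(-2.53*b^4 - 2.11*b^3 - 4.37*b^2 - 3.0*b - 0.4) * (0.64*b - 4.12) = -1.6192*b^5 + 9.0732*b^4 + 5.8964*b^3 + 16.0844*b^2 + 12.104*b + 1.648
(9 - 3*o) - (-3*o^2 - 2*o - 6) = 3*o^2 - o + 15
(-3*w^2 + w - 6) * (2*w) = -6*w^3 + 2*w^2 - 12*w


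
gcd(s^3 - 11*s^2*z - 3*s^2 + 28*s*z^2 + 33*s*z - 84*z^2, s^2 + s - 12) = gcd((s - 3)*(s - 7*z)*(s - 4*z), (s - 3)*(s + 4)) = s - 3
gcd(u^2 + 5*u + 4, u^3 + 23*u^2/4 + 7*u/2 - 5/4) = u + 1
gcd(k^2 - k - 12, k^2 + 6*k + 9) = k + 3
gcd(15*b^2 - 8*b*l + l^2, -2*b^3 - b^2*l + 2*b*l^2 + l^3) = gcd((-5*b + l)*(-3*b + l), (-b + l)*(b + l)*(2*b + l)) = 1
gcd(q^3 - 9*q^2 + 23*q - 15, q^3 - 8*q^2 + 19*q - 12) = q^2 - 4*q + 3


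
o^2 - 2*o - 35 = (o - 7)*(o + 5)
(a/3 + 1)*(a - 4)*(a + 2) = a^3/3 + a^2/3 - 14*a/3 - 8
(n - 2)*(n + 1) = n^2 - n - 2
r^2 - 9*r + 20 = (r - 5)*(r - 4)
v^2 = v^2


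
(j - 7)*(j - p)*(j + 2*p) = j^3 + j^2*p - 7*j^2 - 2*j*p^2 - 7*j*p + 14*p^2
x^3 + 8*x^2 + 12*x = x*(x + 2)*(x + 6)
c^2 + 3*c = c*(c + 3)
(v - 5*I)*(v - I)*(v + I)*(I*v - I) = I*v^4 + 5*v^3 - I*v^3 - 5*v^2 + I*v^2 + 5*v - I*v - 5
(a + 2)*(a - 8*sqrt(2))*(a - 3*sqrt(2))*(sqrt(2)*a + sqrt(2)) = sqrt(2)*a^4 - 22*a^3 + 3*sqrt(2)*a^3 - 66*a^2 + 50*sqrt(2)*a^2 - 44*a + 144*sqrt(2)*a + 96*sqrt(2)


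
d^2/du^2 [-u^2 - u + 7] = -2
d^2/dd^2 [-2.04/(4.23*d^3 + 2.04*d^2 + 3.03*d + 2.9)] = ((51.7752*d + 8.3232)*(4.23*d^3 + 2.04*d^2 + 3.03*d + 2.9) - 2.04*(12.69*d^2 + 4.08*d + 3.03)*(25.38*d^2 + 8.16*d + 6.06))/(4.23*d^3 + 2.04*d^2 + 3.03*d + 2.9)^3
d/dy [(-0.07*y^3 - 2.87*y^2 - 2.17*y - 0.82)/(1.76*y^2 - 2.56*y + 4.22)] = (-0.1232*y^4 + 0.3584*y^3 + 10.2802*y^2 - 21.3364*y - 11.2566)/(3.0976*y^4 - 9.0112*y^3 + 21.408*y^2 - 21.6064*y + 17.8084)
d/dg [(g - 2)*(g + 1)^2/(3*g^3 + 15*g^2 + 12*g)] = (5*g^2 + 4*g + 8)/(3*g^2*(g^2 + 8*g + 16))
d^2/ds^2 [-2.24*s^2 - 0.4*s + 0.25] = -4.48000000000000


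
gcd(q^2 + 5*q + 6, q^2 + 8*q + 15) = q + 3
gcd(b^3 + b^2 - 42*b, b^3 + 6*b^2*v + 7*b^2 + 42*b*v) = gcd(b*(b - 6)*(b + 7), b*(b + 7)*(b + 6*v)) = b^2 + 7*b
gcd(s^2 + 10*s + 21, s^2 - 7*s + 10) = 1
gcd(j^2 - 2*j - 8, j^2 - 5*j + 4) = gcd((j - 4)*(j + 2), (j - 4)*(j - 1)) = j - 4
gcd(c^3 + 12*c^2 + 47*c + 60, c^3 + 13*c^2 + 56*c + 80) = c^2 + 9*c + 20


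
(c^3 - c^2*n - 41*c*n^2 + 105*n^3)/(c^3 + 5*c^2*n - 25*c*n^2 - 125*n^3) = (c^2 + 4*c*n - 21*n^2)/(c^2 + 10*c*n + 25*n^2)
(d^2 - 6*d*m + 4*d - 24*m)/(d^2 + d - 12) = (d - 6*m)/(d - 3)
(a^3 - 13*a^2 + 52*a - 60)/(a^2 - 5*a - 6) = (a^2 - 7*a + 10)/(a + 1)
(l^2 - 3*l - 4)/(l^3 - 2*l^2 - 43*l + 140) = (l + 1)/(l^2 + 2*l - 35)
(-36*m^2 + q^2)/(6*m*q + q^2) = (-6*m + q)/q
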